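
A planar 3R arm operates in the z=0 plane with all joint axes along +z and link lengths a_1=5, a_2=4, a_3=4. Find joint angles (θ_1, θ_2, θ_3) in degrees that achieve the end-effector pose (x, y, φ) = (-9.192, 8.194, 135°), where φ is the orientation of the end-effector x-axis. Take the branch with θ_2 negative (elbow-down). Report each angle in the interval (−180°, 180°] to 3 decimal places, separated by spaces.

wrist centre = target − a_3·(cos φ, sin φ) = (-6.3636, 5.3656)
cos θ_2 = (69.2844−5²−4²)/(2·5·4) = 0.7071; θ_2 = -44.9997° (elbow-down)
β = atan2(5.3656,-6.3636) = 139.8634°; ψ = atan2(-2.8284,7.8284) = -19.8648°
θ_1 = β − ψ = 159.7282°
θ_3 = φ − θ_1 − θ_2 = 20.2715° (wrapped to (-180°,180°])

159.728 -45.000 20.271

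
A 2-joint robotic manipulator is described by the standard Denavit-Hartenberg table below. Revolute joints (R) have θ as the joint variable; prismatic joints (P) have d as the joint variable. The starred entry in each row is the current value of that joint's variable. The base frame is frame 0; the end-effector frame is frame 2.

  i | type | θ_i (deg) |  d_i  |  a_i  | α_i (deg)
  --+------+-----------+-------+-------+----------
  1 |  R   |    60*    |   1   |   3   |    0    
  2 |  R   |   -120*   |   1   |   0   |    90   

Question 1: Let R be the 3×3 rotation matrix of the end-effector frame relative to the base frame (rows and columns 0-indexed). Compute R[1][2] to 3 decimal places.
End-effector z-axis (col 2 of R) = (-0.8660,-0.5000,0.0000)
R[1][2] = -0.5000

-0.500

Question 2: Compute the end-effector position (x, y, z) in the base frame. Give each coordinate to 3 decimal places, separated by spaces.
after link 1: o_1 = (1.5000, 2.5981, 1.0000)
after link 2: o_2 = (1.5000, 2.5981, 2.0000)

1.500 2.598 2.000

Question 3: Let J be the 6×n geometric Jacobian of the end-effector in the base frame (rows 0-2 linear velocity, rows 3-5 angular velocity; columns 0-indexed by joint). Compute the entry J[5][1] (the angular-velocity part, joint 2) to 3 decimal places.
1.000

axis z_1 = (0.0000,0.0000,1.0000); lever o_n−o_1 = (0.0000,0.0000,1.0000)
cross product → J_v[:, 1] = (0.0000,0.0000,0.0000)
J_ω[:, 1] = z_1
entry J[5][1] = 1.0000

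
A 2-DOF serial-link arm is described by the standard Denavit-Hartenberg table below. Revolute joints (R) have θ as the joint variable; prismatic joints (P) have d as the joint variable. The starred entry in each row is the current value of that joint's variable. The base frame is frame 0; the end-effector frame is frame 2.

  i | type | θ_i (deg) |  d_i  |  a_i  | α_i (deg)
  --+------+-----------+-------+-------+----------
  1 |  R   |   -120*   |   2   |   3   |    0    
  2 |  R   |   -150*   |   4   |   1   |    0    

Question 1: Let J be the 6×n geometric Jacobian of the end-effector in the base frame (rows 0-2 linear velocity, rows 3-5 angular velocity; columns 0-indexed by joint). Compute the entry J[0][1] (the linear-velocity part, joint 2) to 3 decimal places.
axis z_1 = (0.0000,0.0000,1.0000); lever o_n−o_1 = (-0.0000,1.0000,4.0000)
cross product → J_v[:, 1] = (-1.0000,-0.0000,0.0000)
J_ω[:, 1] = z_1
entry J[0][1] = -1.0000

-1.000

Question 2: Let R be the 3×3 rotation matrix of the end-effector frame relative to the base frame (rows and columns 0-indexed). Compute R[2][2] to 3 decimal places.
1.000

End-effector z-axis (col 2 of R) = (0.0000,0.0000,1.0000)
R[2][2] = 1.0000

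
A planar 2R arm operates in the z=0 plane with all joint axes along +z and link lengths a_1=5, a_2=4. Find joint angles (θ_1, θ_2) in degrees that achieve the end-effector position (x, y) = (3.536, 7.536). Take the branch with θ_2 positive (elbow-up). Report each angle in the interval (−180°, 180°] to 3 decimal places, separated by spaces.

45.008 44.979

cos θ_2 = (69.2946−5²−4²)/(2·5·4) = 0.7074; θ_2 = 44.9791° (elbow-up)
β = atan2(7.5360,3.5360) = 64.8634°; ψ = atan2(2.8274,7.8295) = 19.8558°
θ_1 = β − ψ = 45.0076°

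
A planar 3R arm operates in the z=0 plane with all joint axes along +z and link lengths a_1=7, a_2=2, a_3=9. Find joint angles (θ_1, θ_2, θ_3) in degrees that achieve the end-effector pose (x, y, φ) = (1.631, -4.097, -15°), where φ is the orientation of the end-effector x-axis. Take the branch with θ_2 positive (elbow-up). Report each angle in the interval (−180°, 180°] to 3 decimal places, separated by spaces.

wrist centre = target − a_3·(cos φ, sin φ) = (-7.0623, -1.7676)
cos θ_2 = (53.0011−7²−2²)/(2·7·2) = 0.0000; θ_2 = 89.9979° (elbow-up)
β = atan2(-1.7676,-7.0623) = -165.9481°; ψ = atan2(2.0000,7.0001) = 15.9452°
θ_1 = β − ψ = -181.8934°
θ_3 = φ − θ_1 − θ_2 = 76.8955° (wrapped to (-180°,180°])

178.107 89.998 76.896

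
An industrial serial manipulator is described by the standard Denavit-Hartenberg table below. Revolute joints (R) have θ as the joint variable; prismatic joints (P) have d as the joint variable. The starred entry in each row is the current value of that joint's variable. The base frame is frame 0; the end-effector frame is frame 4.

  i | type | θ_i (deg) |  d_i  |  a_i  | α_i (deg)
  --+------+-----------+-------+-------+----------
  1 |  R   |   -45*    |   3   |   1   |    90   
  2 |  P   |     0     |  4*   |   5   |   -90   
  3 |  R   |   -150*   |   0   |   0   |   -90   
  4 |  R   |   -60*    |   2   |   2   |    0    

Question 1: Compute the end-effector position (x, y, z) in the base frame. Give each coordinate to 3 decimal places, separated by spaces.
after link 1: o_1 = (0.7071, -0.7071, 3.0000)
after link 2: o_2 = (1.4142, -7.0711, 3.0000)
after link 3: o_3 = (1.4142, -7.0711, 3.0000)
after link 4: o_4 = (-0.0694, -8.7441, 4.7321)

-0.069 -8.744 4.732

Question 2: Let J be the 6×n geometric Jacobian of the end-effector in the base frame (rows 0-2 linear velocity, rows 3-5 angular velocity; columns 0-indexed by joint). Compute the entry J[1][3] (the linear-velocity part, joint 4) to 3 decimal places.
axis z_3 = (-0.2588,-0.9659,0.0000); lever o_n−o_3 = (-1.4836,-1.6730,1.7321)
cross product → J_v[:, 3] = (-1.6730,0.4483,-1.0000)
J_ω[:, 3] = z_3
entry J[1][3] = 0.4483

0.448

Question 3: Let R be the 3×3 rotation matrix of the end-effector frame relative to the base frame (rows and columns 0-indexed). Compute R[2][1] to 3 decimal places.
End-effector y-axis (col 1 of R) = (-0.8365,0.2241,-0.5000)
R[2][1] = -0.5000

-0.500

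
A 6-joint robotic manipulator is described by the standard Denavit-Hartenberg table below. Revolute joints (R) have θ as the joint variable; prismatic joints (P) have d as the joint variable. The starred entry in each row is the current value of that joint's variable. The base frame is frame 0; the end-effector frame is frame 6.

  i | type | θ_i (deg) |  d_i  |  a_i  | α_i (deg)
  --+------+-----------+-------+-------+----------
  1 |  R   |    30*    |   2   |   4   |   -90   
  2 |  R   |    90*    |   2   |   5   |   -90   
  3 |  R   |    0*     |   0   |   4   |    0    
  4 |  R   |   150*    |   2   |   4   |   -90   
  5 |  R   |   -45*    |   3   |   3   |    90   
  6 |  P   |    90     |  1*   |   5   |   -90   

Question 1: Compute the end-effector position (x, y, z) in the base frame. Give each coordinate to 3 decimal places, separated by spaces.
-3.828 4.973 1.689

after link 1: o_1 = (3.4641, 2.0000, 2.0000)
after link 2: o_2 = (2.4641, 3.7321, -3.0000)
after link 3: o_3 = (2.4641, 3.7321, -7.0000)
after link 4: o_4 = (1.7321, 1.0000, -3.5359)
after link 5: o_5 = (-0.8738, 1.2708, -0.1988)
after link 6: o_6 = (-3.8280, 4.9734, 1.6888)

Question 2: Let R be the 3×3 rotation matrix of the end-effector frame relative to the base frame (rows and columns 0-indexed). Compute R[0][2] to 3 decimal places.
End-effector z-axis (col 2 of R) = (0.4356,0.6597,-0.6124)
R[0][2] = 0.4356

0.436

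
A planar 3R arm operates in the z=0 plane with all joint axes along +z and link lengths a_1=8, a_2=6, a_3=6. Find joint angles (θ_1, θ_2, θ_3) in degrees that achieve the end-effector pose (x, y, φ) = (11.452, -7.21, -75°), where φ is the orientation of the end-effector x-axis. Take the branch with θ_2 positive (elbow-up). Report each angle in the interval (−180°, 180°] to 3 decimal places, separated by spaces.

wrist centre = target − a_3·(cos φ, sin φ) = (9.8991, -1.4144)
cos θ_2 = (99.9926−8²−6²)/(2·8·6) = -0.0001; θ_2 = 90.0044° (elbow-up)
β = atan2(-1.4144,9.8991) = -8.1317°; ψ = atan2(6.0000,7.9995) = 36.8715°
θ_1 = β − ψ = -45.0032°
θ_3 = φ − θ_1 − θ_2 = -120.0012° (wrapped to (-180°,180°])

-45.003 90.004 -120.001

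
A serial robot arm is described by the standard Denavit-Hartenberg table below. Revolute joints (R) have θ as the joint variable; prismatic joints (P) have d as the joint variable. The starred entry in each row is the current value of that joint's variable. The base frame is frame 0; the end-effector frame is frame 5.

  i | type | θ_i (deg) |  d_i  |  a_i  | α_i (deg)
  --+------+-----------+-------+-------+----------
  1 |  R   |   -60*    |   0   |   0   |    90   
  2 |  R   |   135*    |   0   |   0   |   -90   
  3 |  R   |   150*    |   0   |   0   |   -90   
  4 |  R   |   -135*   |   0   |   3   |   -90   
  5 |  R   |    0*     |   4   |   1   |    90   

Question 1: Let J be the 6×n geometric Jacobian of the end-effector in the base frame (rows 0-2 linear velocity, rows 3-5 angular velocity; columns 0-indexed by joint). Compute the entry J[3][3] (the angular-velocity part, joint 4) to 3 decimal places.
axis z_3 = (-0.5732,-0.7392,-0.3536); lever o_n−o_3 = (-2.0000,3.4641,-4.0000)
cross product → J_v[:, 3] = (4.1815,-1.5858,-3.4641)
J_ω[:, 3] = z_3
entry J[3][3] = -0.5732

-0.573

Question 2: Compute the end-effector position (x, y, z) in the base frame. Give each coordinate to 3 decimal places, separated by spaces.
-2.000 3.464 -4.000

after link 1: o_1 = (0.0000, 0.0000, 0.0000)
after link 2: o_2 = (0.0000, 0.0000, 0.0000)
after link 3: o_3 = (0.0000, 0.0000, 0.0000)
after link 4: o_4 = (-2.3181, 1.8937, -0.2010)
after link 5: o_5 = (-2.0000, 3.4641, -4.0000)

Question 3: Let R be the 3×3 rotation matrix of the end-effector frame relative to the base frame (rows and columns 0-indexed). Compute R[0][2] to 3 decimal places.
End-effector z-axis (col 2 of R) = (-0.5732,-0.7392,-0.3536)
R[0][2] = -0.5732

-0.573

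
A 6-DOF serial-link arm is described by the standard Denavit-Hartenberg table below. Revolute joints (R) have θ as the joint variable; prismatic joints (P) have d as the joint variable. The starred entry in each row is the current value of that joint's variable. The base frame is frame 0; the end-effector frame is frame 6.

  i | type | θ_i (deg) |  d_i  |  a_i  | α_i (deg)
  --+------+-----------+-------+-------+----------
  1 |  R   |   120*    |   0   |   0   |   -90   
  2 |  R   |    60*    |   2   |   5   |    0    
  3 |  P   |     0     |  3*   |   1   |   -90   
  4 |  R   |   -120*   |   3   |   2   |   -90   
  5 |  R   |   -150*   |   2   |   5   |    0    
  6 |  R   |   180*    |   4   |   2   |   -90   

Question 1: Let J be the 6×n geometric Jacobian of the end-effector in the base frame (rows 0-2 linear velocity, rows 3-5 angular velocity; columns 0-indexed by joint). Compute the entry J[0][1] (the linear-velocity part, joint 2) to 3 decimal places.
6.103

axis z_1 = (-0.8660,-0.5000,0.0000); lever o_n−o_1 = (-7.4049,-2.1385,-12.2051)
cross product → J_v[:, 1] = (6.1026,-10.5700,-1.8505)
J_ω[:, 1] = z_1
entry J[0][1] = 6.1026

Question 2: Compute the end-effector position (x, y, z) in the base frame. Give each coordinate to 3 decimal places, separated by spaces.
-7.405 -2.138 -12.205

after link 1: o_1 = (0.0000, 0.0000, 0.0000)
after link 2: o_2 = (-2.9821, 1.1651, -4.3301)
after link 3: o_3 = (-5.8301, 0.0981, -5.1962)
after link 4: o_4 = (-5.7811, -3.4510, -5.8301)
after link 5: o_5 = (-3.2913, -2.2635, -10.4551)
after link 6: o_6 = (-7.4049, -2.1385, -12.2051)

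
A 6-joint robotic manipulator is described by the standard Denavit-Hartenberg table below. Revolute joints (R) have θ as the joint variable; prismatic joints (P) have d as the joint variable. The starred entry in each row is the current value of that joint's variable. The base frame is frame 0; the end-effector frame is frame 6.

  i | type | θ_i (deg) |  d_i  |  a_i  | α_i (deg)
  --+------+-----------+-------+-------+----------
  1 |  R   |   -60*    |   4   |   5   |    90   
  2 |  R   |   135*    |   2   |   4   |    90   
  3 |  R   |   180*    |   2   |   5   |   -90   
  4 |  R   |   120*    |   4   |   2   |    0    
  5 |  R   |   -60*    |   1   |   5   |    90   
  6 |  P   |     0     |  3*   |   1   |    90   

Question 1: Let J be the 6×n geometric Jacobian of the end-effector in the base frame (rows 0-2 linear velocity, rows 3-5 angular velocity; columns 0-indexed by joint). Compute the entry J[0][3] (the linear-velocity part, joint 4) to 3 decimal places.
axis z_3 = (0.8660,0.5000,-0.0000); lever o_n−o_3 = (4.0366,3.0083,-7.0897)
cross product → J_v[:, 3] = (-3.5448,6.1398,0.5870)
J_ω[:, 3] = z_3
entry J[0][3] = -3.5448

-3.545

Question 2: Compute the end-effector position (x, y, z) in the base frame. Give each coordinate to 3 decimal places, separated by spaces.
5.865 -4.159 -2.383

after link 1: o_1 = (2.5000, -4.3301, 4.0000)
after link 2: o_2 = (-0.6463, -2.8806, 6.8284)
after link 3: o_3 = (1.8286, -7.1672, 4.7071)
after link 4: o_4 = (4.3268, -3.4942, 4.1895)
after link 5: o_5 = (4.5458, -1.8735, -0.6402)
after link 6: o_6 = (5.8652, -4.1589, -2.3825)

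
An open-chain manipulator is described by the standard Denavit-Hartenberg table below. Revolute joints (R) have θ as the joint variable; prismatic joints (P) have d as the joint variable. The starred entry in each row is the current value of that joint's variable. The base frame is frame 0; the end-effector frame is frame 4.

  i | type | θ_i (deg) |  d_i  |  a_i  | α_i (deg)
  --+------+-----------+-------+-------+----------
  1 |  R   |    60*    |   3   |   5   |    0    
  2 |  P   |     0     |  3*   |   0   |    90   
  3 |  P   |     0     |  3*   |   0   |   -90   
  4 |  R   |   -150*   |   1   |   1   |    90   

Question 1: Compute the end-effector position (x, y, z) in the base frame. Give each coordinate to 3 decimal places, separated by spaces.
after link 1: o_1 = (2.5000, 4.3301, 3.0000)
after link 2: o_2 = (2.5000, 4.3301, 6.0000)
after link 3: o_3 = (5.0981, 2.8301, 6.0000)
after link 4: o_4 = (5.0981, 1.8301, 7.0000)

5.098 1.830 7.000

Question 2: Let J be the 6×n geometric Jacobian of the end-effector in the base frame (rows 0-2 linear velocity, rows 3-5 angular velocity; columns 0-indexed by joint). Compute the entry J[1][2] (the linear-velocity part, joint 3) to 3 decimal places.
prismatic axis z_2 = (0.8660,-0.5000,0.0000)
J_v[:, 2] = z_2; J_ω[:, 2] = (0,0,0)
entry J[1][2] = -0.5000

-0.500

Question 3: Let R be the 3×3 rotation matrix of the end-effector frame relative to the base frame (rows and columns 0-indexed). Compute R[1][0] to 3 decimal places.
-1.000

End-effector x-axis (col 0 of R) = (-0.0000,-1.0000,0.0000)
R[1][0] = -1.0000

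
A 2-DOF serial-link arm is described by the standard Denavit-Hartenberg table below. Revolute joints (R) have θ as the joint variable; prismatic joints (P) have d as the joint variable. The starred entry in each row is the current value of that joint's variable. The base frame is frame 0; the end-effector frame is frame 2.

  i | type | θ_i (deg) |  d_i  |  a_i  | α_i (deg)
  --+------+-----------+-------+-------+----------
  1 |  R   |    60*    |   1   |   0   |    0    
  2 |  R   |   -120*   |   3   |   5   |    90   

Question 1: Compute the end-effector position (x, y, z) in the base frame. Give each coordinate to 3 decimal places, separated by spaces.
after link 1: o_1 = (0.0000, 0.0000, 1.0000)
after link 2: o_2 = (2.5000, -4.3301, 4.0000)

2.500 -4.330 4.000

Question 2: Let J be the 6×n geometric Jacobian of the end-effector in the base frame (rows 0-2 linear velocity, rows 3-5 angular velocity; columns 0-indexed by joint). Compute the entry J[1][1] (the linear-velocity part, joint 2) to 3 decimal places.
axis z_1 = (0.0000,0.0000,1.0000); lever o_n−o_1 = (2.5000,-4.3301,3.0000)
cross product → J_v[:, 1] = (4.3301,2.5000,-0.0000)
J_ω[:, 1] = z_1
entry J[1][1] = 2.5000

2.500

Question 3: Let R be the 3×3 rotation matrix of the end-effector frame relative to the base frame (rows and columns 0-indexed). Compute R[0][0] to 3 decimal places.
0.500

End-effector x-axis (col 0 of R) = (0.5000,-0.8660,0.0000)
R[0][0] = 0.5000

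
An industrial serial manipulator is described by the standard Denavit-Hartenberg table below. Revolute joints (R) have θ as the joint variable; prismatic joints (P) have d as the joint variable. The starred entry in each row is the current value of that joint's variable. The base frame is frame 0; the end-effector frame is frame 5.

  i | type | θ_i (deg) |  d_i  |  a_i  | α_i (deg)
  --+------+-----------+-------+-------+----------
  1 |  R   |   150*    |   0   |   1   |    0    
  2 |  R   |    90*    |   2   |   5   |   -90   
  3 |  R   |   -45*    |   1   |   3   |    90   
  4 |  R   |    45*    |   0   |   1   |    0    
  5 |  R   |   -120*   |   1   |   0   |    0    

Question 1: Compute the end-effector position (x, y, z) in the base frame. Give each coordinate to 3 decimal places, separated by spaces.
-2.845 -6.341 5.328

after link 1: o_1 = (-0.8660, 0.5000, 0.0000)
after link 2: o_2 = (-3.3660, -3.8301, 2.0000)
after link 3: o_3 = (-3.5607, -6.1672, 4.1213)
after link 4: o_4 = (-3.1983, -6.9538, 4.6213)
after link 5: o_5 = (-2.8447, -6.3414, 5.3284)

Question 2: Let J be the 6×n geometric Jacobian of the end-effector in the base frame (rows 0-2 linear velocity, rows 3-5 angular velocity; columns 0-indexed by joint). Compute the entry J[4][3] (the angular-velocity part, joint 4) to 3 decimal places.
0.612

axis z_3 = (0.3536,0.6124,0.7071); lever o_n−o_3 = (0.7159,-0.1742,1.2071)
cross product → J_v[:, 3] = (0.8624,0.0795,-0.5000)
J_ω[:, 3] = z_3
entry J[4][3] = 0.6124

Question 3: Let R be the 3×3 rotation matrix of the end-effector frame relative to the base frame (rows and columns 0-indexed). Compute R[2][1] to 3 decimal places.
0.683

End-effector y-axis (col 1 of R) = (-0.1174,-0.7209,0.6830)
R[2][1] = 0.6830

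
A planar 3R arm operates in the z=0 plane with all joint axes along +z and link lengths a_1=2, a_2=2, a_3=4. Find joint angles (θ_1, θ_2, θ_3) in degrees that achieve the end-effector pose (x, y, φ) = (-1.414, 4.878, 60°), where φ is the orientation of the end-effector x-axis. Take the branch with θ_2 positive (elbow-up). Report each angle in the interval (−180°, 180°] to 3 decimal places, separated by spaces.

134.991 45.024 -120.015

wrist centre = target − a_3·(cos φ, sin φ) = (-3.4140, 1.4139)
cos θ_2 = (13.6545−2²−2²)/(2·2·2) = 0.7068; θ_2 = 45.0238° (elbow-up)
β = atan2(1.4139,-3.4140) = 157.5032°; ψ = atan2(1.4148,3.4136) = 22.5119°
θ_1 = β − ψ = 134.9914°
θ_3 = φ − θ_1 − θ_2 = -120.0151° (wrapped to (-180°,180°])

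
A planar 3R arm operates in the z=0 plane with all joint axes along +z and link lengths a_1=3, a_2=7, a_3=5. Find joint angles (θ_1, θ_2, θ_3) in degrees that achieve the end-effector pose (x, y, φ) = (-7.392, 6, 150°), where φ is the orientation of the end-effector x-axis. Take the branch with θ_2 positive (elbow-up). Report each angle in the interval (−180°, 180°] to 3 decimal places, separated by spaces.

wrist centre = target − a_3·(cos φ, sin φ) = (-3.0619, 3.5000)
cos θ_2 = (21.6251−3²−7²)/(2·3·7) = -0.8661; θ_2 = 150.0051° (elbow-up)
β = atan2(3.5000,-3.0619) = 131.1801°; ψ = atan2(3.4995,-3.0625) = 131.1902°
θ_1 = β − ψ = -0.0101°
θ_3 = φ − θ_1 − θ_2 = 0.0050° (wrapped to (-180°,180°])

-0.010 150.005 0.005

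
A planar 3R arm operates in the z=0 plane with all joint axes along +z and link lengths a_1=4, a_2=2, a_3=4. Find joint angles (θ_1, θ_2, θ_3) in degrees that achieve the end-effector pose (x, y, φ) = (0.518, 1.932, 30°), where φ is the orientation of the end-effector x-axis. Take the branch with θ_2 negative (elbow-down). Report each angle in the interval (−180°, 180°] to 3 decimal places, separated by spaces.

wrist centre = target − a_3·(cos φ, sin φ) = (-2.9461, -0.0680)
cos θ_2 = (8.6841−4²−2²)/(2·4·2) = -0.7072; θ_2 = -135.0109° (elbow-down)
β = atan2(-0.0680,-2.9461) = -178.6778°; ψ = atan2(-1.4139,2.5855) = -28.6730°
θ_1 = β − ψ = -150.0048°
θ_3 = φ − θ_1 − θ_2 = -44.9843° (wrapped to (-180°,180°])

-150.005 -135.011 -44.984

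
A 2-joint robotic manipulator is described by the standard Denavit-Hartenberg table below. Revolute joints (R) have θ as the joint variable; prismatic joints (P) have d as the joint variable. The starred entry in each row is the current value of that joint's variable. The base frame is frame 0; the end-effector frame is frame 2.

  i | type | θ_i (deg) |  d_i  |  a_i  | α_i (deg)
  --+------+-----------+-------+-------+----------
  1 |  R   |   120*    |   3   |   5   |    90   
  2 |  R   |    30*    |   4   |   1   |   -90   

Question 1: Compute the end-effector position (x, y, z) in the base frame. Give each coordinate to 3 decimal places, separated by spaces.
0.531 7.080 3.500

after link 1: o_1 = (-2.5000, 4.3301, 3.0000)
after link 2: o_2 = (0.5311, 7.0801, 3.5000)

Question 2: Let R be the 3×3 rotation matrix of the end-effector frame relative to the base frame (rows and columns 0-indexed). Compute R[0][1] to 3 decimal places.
-0.866

End-effector y-axis (col 1 of R) = (-0.8660,-0.5000,-0.0000)
R[0][1] = -0.8660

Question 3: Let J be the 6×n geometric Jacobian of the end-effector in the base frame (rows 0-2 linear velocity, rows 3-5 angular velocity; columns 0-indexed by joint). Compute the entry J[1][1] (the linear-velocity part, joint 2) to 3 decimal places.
-0.433

axis z_1 = (0.8660,0.5000,0.0000); lever o_n−o_1 = (3.0311,2.7500,0.5000)
cross product → J_v[:, 1] = (0.2500,-0.4330,0.8660)
J_ω[:, 1] = z_1
entry J[1][1] = -0.4330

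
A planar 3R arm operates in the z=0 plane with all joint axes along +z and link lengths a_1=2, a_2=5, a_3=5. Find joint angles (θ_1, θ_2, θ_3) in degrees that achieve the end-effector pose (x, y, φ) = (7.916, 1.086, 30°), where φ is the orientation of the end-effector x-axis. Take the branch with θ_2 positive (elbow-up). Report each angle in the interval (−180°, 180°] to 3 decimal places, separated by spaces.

-134.996 135.000 29.997

wrist centre = target − a_3·(cos φ, sin φ) = (3.5859, -1.4140)
cos θ_2 = (14.8579−2²−5²)/(2·2·5) = -0.7071; θ_2 = 134.9999° (elbow-up)
β = atan2(-1.4140,3.5859) = -21.5206°; ψ = atan2(3.5355,-1.5355) = 113.4759°
θ_1 = β − ψ = -134.9965°
θ_3 = φ − θ_1 − θ_2 = 29.9966° (wrapped to (-180°,180°])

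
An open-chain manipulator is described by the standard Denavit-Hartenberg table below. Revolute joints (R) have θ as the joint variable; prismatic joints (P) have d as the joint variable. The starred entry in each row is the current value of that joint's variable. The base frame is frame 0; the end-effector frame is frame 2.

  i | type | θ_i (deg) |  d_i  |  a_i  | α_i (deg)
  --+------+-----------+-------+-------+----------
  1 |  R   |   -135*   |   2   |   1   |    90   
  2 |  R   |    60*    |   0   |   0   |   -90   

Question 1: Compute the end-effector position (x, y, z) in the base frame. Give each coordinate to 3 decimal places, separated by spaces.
-0.707 -0.707 2.000

after link 1: o_1 = (-0.7071, -0.7071, 2.0000)
after link 2: o_2 = (-0.7071, -0.7071, 2.0000)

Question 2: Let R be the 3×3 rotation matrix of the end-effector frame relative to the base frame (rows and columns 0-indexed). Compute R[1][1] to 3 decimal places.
End-effector y-axis (col 1 of R) = (0.7071,-0.7071,-0.0000)
R[1][1] = -0.7071

-0.707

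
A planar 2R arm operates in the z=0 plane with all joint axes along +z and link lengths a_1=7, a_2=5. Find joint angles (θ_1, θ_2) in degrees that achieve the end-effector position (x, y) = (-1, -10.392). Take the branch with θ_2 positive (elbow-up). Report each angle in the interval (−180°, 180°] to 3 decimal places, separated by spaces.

-120.002 60.006

cos θ_2 = (108.9937−7²−5²)/(2·7·5) = 0.4999; θ_2 = 60.0060° (elbow-up)
β = atan2(-10.3920,-1.0000) = -95.4965°; ψ = atan2(4.3304,9.4995) = 24.5060°
θ_1 = β − ψ = -120.0025°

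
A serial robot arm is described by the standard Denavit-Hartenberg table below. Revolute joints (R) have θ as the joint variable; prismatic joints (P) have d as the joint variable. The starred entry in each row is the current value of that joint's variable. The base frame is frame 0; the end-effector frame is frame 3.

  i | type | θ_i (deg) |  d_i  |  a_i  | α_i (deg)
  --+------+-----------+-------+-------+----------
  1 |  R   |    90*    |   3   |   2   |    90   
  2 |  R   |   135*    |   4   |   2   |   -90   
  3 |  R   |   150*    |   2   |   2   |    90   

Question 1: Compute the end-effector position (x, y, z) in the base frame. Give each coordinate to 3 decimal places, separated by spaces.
after link 1: o_1 = (0.0000, 2.0000, 3.0000)
after link 2: o_2 = (4.0000, 0.5858, 4.4142)
after link 3: o_3 = (3.0000, 0.3963, 1.7753)

3.000 0.396 1.775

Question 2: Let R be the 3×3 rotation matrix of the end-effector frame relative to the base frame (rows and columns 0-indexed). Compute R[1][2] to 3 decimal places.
End-effector z-axis (col 2 of R) = (-0.8660,-0.3536,0.3536)
R[1][2] = -0.3536

-0.354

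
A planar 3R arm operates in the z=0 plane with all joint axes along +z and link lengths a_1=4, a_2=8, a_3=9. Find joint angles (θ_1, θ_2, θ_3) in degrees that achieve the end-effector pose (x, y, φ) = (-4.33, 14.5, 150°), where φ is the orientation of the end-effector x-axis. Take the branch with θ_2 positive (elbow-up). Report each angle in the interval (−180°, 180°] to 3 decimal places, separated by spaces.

30.000 59.999 60.001

wrist centre = target − a_3·(cos φ, sin φ) = (3.4642, 10.0000)
cos θ_2 = (112.0009−4²−8²)/(2·4·8) = 0.5000; θ_2 = 59.9991° (elbow-up)
β = atan2(10.0000,3.4642) = 70.8927°; ψ = atan2(6.9281,8.0001) = 40.8927°
θ_1 = β − ψ = 30.0000°
θ_3 = φ − θ_1 − θ_2 = 60.0009° (wrapped to (-180°,180°])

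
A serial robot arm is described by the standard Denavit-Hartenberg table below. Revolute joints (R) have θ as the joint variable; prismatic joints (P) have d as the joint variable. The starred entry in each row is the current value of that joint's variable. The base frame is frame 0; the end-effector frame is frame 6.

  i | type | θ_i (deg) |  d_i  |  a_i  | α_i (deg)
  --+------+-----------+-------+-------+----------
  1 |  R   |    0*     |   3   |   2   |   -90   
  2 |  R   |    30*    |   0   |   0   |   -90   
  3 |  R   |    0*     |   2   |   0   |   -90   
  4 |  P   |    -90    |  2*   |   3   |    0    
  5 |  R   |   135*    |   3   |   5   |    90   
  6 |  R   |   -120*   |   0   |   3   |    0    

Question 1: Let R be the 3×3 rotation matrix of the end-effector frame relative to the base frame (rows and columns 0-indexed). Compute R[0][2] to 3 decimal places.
End-effector z-axis (col 2 of R) = (0.2588,0.0000,-0.9659)
R[0][2] = 0.2588

0.259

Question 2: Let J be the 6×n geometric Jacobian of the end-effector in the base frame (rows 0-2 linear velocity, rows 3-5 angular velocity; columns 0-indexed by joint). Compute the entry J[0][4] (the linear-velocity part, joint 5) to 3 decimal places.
-0.906

axis z_4 = (-0.0000,-1.0000,-0.0000); lever o_n−o_4 = (3.3807,-0.4019,0.9059)
cross product → J_v[:, 4] = (-0.9059,-0.0000,3.3807)
J_ω[:, 4] = z_4
entry J[0][4] = -0.9059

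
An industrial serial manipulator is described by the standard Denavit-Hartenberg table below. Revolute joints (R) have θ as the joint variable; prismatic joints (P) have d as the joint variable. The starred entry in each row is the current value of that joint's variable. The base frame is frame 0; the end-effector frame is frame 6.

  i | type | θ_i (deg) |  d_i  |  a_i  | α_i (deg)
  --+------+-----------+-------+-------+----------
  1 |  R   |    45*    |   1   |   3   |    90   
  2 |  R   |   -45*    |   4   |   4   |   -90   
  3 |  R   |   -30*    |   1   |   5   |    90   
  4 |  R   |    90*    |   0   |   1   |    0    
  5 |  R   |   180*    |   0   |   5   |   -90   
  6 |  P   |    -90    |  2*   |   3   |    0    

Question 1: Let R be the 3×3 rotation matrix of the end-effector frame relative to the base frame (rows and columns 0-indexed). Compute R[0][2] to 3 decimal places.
End-effector z-axis (col 2 of R) = (0.7866,0.0795,-0.6124)
R[0][2] = 0.7866

0.787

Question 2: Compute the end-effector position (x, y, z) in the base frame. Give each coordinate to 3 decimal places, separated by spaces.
after link 1: o_1 = (2.1213, 2.1213, 1.0000)
after link 2: o_2 = (6.9497, 1.2929, -1.8284)
after link 3: o_3 = (11.3826, 2.1902, -4.1832)
after link 4: o_4 = (11.8826, 2.6902, -3.4761)
after link 5: o_5 = (9.3826, 0.1902, -7.0116)
after link 6: o_6 = (12.0428, -2.2380, -7.1757)

12.043 -2.238 -7.176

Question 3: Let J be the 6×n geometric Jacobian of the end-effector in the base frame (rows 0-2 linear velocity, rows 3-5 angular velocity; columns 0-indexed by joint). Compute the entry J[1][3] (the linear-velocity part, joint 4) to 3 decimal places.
axis z_3 = (0.3624,-0.8624,0.3536); lever o_n−o_3 = (0.6602,-4.4282,-2.9925)
cross product → J_v[:, 3] = (4.1463,1.3178,-1.0353)
J_ω[:, 3] = z_3
entry J[1][3] = 1.3178

1.318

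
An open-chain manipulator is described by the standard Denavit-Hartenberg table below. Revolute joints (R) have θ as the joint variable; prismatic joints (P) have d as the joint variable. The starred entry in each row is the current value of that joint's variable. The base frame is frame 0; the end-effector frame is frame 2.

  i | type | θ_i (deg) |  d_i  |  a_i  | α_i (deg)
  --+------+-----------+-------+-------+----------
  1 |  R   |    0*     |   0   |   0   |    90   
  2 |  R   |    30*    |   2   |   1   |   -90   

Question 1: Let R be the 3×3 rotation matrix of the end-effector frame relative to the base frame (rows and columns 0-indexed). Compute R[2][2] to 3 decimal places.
End-effector z-axis (col 2 of R) = (-0.5000,-0.0000,0.8660)
R[2][2] = 0.8660

0.866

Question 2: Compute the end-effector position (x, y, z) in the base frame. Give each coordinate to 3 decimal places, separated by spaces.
after link 1: o_1 = (0.0000, 0.0000, 0.0000)
after link 2: o_2 = (0.8660, -2.0000, 0.5000)

0.866 -2.000 0.500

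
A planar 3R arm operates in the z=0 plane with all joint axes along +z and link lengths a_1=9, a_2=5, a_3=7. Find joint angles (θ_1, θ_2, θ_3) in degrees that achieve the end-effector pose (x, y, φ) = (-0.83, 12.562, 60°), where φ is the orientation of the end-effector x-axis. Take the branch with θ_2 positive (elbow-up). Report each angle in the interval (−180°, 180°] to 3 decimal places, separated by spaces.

90.000 120.003 -150.002

wrist centre = target − a_3·(cos φ, sin φ) = (-4.3300, 6.4998)
cos θ_2 = (60.9966−9²−5²)/(2·9·5) = -0.5000; θ_2 = 120.0025° (elbow-up)
β = atan2(6.4998,-4.3300) = 123.6704°; ψ = atan2(4.3300,6.4998) = 33.6706°
θ_1 = β − ψ = 89.9998°
θ_3 = φ − θ_1 − θ_2 = -150.0024° (wrapped to (-180°,180°])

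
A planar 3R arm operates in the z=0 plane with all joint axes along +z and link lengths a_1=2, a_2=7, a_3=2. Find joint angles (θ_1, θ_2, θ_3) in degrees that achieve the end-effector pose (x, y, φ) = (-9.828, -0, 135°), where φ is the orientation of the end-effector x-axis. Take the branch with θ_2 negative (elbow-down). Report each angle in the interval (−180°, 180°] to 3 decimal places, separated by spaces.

wrist centre = target − a_3·(cos φ, sin φ) = (-8.4138, -1.4142)
cos θ_2 = (72.7918−2²−7²)/(2·2·7) = 0.7069; θ_2 = -45.0208° (elbow-down)
β = atan2(-1.4142,-8.4138) = -170.4587°; ψ = atan2(-4.9515,6.9480) = -35.4760°
θ_1 = β − ψ = -134.9827°
θ_3 = φ − θ_1 − θ_2 = -44.9965° (wrapped to (-180°,180°])

-134.983 -45.021 -44.997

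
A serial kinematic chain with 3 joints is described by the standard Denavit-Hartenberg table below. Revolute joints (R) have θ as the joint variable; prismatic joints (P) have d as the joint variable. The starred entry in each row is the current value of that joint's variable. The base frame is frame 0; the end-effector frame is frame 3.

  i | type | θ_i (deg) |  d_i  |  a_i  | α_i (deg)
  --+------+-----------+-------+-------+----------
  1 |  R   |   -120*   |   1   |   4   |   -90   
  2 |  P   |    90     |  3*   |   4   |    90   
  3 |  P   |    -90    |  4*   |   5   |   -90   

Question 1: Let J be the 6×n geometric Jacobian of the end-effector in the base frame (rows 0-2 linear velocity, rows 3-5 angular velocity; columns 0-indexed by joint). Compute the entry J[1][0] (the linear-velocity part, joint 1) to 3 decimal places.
-5.732

axis z_0 = ẑ; lever o_n−o_0 = (-5.7321,-5.9282,-3.0000)
cross product → J_v[:, 0] = (5.9282,-5.7321,0.0000)
J_ω[:, 0] = z_0
entry J[1][0] = -5.7321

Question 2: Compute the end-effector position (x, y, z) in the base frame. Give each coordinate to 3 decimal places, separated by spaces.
after link 1: o_1 = (-2.0000, -3.4641, 1.0000)
after link 2: o_2 = (0.5981, -4.9641, -3.0000)
after link 3: o_3 = (-5.7321, -5.9282, -3.0000)

-5.732 -5.928 -3.000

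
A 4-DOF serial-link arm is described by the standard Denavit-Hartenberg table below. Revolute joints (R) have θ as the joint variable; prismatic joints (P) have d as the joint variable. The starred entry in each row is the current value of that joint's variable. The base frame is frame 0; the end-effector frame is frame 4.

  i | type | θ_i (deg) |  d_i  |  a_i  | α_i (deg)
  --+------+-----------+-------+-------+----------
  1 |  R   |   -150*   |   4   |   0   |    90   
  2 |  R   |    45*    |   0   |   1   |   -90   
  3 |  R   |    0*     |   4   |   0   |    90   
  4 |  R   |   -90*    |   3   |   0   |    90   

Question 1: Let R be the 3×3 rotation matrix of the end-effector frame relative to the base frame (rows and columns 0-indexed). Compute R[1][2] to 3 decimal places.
0.354

End-effector z-axis (col 2 of R) = (0.6124,0.3536,-0.7071)
R[1][2] = 0.3536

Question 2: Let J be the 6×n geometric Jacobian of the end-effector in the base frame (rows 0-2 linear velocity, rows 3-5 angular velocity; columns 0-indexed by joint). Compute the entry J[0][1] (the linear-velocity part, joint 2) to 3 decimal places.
3.062

axis z_1 = (-0.5000,0.8660,0.0000); lever o_n−o_1 = (0.3371,3.6587,3.5355)
cross product → J_v[:, 1] = (3.0619,1.7678,-2.1213)
J_ω[:, 1] = z_1
entry J[0][1] = 3.0619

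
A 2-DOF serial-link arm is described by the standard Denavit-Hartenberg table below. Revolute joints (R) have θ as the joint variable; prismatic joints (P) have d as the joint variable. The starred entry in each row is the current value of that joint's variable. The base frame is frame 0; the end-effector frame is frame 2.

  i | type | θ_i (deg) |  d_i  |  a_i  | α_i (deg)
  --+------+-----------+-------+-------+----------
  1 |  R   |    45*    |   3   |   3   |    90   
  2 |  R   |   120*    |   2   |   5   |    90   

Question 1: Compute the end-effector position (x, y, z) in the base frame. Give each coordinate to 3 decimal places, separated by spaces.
after link 1: o_1 = (2.1213, 2.1213, 3.0000)
after link 2: o_2 = (1.7678, -1.0607, 7.3301)

1.768 -1.061 7.330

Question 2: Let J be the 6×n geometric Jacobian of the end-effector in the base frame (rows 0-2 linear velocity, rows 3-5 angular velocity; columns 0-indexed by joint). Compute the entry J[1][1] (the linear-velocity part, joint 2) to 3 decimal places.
axis z_1 = (0.7071,-0.7071,0.0000); lever o_n−o_1 = (-0.3536,-3.1820,4.3301)
cross product → J_v[:, 1] = (-3.0619,-3.0619,-2.5000)
J_ω[:, 1] = z_1
entry J[1][1] = -3.0619

-3.062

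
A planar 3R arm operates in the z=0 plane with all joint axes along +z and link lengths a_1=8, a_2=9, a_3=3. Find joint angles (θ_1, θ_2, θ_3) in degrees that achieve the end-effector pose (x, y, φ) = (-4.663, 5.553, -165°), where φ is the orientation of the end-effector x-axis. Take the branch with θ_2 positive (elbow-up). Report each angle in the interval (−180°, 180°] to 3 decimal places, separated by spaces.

wrist centre = target − a_3·(cos φ, sin φ) = (-1.7652, 6.3295)
cos θ_2 = (43.1780−8²−9²)/(2·8·9) = -0.7071; θ_2 = 134.9992° (elbow-up)
β = atan2(6.3295,-1.7652) = 105.5833°; ψ = atan2(6.3640,1.6361) = 75.5821°
θ_1 = β − ψ = 30.0011°
θ_3 = φ − θ_1 − θ_2 = 29.9997° (wrapped to (-180°,180°])

30.001 134.999 30.000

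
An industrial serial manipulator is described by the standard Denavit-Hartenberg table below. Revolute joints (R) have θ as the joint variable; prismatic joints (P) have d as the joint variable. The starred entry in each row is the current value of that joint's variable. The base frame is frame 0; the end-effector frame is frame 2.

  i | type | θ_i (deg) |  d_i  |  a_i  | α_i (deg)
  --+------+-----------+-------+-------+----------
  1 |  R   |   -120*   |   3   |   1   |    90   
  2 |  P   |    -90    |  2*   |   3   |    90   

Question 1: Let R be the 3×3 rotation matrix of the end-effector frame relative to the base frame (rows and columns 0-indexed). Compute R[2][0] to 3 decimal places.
-1.000

End-effector x-axis (col 0 of R) = (-0.0000,-0.0000,-1.0000)
R[2][0] = -1.0000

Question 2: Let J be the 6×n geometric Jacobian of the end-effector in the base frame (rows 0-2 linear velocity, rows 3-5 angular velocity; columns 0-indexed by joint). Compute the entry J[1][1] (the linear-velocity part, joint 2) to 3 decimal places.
0.500

prismatic axis z_1 = (-0.8660,0.5000,0.0000)
J_v[:, 1] = z_1; J_ω[:, 1] = (0,0,0)
entry J[1][1] = 0.5000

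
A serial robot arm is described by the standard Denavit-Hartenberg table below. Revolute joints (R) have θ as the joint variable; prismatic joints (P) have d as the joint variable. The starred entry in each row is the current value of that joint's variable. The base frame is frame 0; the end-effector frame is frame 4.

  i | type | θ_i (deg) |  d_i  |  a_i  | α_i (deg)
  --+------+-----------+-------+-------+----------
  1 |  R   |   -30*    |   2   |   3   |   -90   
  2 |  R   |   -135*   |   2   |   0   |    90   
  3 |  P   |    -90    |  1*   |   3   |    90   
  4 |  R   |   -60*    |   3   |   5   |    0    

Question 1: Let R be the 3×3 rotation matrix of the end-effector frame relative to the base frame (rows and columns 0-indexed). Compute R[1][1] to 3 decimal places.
End-effector y-axis (col 1 of R) = (-0.7392,-0.5732,-0.3536)
R[1][1] = -0.5732

-0.573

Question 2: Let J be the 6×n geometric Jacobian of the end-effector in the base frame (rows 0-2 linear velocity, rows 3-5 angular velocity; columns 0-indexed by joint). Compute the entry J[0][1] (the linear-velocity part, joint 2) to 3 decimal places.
axis z_1 = (0.5000,0.8660,0.0000); lever o_n−o_1 = (2.1264,-5.2691,0.2334)
cross product → J_v[:, 1] = (0.2022,-0.1167,-4.4761)
J_ω[:, 1] = z_1
entry J[0][1] = 0.2022

0.202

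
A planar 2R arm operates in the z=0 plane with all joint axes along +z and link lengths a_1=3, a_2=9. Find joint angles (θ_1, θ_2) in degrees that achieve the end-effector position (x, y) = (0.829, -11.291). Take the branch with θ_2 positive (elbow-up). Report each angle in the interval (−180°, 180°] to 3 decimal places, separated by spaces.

cos θ_2 = (128.1739−3²−9²)/(2·3·9) = 0.7069; θ_2 = 45.0148° (elbow-up)
β = atan2(-11.2910,0.8290) = -85.8008°; ψ = atan2(6.3656,9.3623) = 34.2125°
θ_1 = β − ψ = -120.0133°

-120.013 45.015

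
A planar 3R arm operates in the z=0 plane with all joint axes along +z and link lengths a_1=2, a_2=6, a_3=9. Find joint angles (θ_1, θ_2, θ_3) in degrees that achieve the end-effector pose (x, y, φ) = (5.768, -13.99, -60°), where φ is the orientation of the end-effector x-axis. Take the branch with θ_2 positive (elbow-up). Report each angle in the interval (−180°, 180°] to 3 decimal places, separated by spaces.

wrist centre = target − a_3·(cos φ, sin φ) = (1.2680, -6.1958)
cos θ_2 = (39.9954−2²−6²)/(2·2·6) = -0.0002; θ_2 = 90.0110° (elbow-up)
β = atan2(-6.1958,1.2680) = -78.4338°; ψ = atan2(6.0000,1.9989) = 71.5749°
θ_1 = β − ψ = -150.0087°
θ_3 = φ − θ_1 − θ_2 = -0.0022° (wrapped to (-180°,180°])

-150.009 90.011 -0.002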